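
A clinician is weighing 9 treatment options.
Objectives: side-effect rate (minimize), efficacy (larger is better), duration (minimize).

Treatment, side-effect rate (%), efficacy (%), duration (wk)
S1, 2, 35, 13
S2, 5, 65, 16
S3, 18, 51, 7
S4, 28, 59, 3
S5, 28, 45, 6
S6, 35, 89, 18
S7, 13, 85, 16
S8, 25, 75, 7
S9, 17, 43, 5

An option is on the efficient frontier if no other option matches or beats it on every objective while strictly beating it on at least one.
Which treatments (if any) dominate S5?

S4: side-effect rate 28≤28, efficacy 59≥45, duration 3≤6 — dominates S5.
Others (S1, S2, S3, S6, S7, S8, S9) are each worse than S5 on at least one objective.

S4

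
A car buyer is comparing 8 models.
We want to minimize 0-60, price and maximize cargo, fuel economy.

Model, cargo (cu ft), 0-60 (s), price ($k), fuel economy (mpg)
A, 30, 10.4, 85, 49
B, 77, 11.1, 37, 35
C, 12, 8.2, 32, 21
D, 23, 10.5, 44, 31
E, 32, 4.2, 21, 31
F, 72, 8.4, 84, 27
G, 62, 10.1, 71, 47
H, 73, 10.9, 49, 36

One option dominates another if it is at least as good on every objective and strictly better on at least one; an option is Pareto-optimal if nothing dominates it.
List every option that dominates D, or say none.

E: cargo 32≥23, 0-60 4.2≤10.5, price 21≤44, fuel economy 31≥31 — dominates D.
Others (A, B, C, F, G, H) are each worse than D on at least one objective.

E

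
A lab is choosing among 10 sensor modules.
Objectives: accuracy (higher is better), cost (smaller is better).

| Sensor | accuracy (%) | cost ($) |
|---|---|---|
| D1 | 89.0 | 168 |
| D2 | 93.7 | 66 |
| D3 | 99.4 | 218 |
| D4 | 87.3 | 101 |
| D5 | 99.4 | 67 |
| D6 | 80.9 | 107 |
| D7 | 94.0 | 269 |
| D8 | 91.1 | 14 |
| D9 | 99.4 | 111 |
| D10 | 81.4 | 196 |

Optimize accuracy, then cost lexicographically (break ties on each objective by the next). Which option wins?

First maximize accuracy: best is 99.4, kept {D3, D5, D9}.
Then minimize cost: best is 67, kept {D5}.

D5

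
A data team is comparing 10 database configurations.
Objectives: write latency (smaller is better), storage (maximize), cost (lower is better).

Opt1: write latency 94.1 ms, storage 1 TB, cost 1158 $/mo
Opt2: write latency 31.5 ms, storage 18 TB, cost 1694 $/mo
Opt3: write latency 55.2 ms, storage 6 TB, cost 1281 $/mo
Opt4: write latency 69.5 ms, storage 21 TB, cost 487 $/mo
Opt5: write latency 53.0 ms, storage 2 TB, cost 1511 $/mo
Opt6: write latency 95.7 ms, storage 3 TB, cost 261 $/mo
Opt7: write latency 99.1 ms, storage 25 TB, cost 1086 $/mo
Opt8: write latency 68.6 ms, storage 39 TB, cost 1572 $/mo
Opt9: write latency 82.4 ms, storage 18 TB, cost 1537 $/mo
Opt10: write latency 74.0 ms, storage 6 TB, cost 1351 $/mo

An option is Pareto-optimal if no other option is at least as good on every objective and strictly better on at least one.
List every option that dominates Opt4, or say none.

none

Opt1: worse on write latency (94.1 vs 69.5).
Opt2: worse on storage (18 vs 21).
Opt3: worse on storage (6 vs 21).
Opt5: worse on storage (2 vs 21).
Opt6: worse on write latency (95.7 vs 69.5).
Opt7: worse on write latency (99.1 vs 69.5).
Opt8: worse on cost (1572 vs 487).
Opt9: worse on write latency (82.4 vs 69.5).
Opt10: worse on write latency (74.0 vs 69.5).
No option dominates Opt4.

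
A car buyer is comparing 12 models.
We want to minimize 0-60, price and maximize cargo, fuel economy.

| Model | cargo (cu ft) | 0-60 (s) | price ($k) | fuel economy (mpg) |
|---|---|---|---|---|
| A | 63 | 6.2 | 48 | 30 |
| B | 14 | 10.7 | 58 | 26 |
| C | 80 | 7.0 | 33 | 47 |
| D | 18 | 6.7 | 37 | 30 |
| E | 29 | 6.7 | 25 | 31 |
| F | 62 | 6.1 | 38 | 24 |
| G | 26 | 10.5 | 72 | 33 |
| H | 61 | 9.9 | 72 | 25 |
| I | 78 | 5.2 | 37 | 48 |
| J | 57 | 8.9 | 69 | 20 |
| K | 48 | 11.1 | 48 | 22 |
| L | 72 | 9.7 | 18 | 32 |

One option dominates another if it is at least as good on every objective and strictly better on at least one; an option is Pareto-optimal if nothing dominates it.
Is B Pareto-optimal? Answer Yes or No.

A vs B: cargo 63≥14, 0-60 6.2≤10.7, price 48≤58, fuel economy 30≥26 — A is at least as good on every objective and strictly better on at least one, so A dominates B.

No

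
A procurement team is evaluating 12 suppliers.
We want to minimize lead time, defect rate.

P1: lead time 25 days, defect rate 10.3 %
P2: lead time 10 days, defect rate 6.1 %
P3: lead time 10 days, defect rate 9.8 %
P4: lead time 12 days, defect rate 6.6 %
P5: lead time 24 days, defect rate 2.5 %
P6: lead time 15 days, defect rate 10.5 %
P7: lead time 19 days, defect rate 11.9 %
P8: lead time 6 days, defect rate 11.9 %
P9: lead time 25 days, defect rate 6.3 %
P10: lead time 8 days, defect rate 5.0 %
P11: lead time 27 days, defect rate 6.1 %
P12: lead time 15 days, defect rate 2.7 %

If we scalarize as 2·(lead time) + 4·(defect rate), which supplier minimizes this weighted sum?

P10

P1: 2·25 + 4·10.3 = 91.2
P2: 2·10 + 4·6.1 = 44.4
P3: 2·10 + 4·9.8 = 59.2
P4: 2·12 + 4·6.6 = 50.4
P5: 2·24 + 4·2.5 = 58.0
P6: 2·15 + 4·10.5 = 72.0
P7: 2·19 + 4·11.9 = 85.6
P8: 2·6 + 4·11.9 = 59.6
P9: 2·25 + 4·6.3 = 75.2
P10: 2·8 + 4·5.0 = 36.0
P11: 2·27 + 4·6.1 = 78.4
P12: 2·15 + 4·2.7 = 40.8
Lowest: P10 at 36.0.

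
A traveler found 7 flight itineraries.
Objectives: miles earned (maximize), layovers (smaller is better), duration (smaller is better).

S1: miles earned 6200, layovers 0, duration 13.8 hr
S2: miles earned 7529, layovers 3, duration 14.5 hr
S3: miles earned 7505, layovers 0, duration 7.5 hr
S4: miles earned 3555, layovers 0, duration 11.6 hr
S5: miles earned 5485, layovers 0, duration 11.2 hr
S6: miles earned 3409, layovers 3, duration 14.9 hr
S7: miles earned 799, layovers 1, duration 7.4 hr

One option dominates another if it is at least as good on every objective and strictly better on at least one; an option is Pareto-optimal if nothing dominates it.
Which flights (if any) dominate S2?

S1: worse on miles earned (6200 vs 7529).
S3: worse on miles earned (7505 vs 7529).
S4: worse on miles earned (3555 vs 7529).
S5: worse on miles earned (5485 vs 7529).
S6: worse on miles earned (3409 vs 7529).
S7: worse on miles earned (799 vs 7529).
No option dominates S2.

none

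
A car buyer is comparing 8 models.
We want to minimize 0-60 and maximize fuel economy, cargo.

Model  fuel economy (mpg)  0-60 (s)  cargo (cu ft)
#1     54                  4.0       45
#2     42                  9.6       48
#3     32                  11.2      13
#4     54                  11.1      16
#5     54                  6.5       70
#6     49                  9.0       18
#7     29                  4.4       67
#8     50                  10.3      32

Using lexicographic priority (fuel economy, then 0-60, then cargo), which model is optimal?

First maximize fuel economy: best is 54, kept {#1, #4, #5}.
Then minimize 0-60: best is 4.0, kept {#1}.

#1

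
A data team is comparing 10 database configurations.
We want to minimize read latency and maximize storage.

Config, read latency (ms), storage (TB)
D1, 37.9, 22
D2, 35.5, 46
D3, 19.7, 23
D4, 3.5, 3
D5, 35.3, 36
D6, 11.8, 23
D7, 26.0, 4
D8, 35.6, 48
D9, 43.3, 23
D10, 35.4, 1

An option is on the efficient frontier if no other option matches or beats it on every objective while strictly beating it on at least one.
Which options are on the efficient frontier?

D1: dominated by D2 (read latency 35.5≤37.9, storage 46≥22).
D2: not dominated.
D3: dominated by D6 (read latency 11.8≤19.7, storage 23≥23).
D4: not dominated (best read latency).
D5: not dominated.
D6: not dominated.
D7: dominated by D3 (read latency 19.7≤26.0, storage 23≥4).
D8: not dominated (best storage).
D9: dominated by D2 (read latency 35.5≤43.3, storage 46≥23).
D10: dominated by D3 (read latency 19.7≤35.4, storage 23≥1).

D2, D4, D5, D6, D8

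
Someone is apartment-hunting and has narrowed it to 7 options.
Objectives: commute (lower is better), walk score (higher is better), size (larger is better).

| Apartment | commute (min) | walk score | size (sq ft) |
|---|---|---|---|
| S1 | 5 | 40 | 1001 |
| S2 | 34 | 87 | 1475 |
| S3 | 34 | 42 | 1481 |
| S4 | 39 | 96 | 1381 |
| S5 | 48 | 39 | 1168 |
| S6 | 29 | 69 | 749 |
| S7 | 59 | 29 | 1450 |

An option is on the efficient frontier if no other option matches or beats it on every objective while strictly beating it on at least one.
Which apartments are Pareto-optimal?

S1: not dominated (best commute).
S2: not dominated.
S3: not dominated (best size).
S4: not dominated (best walk score).
S5: dominated by S2 (commute 34≤48, walk score 87≥39, size 1475≥1168).
S6: not dominated.
S7: dominated by S2 (commute 34≤59, walk score 87≥29, size 1475≥1450).

S1, S2, S3, S4, S6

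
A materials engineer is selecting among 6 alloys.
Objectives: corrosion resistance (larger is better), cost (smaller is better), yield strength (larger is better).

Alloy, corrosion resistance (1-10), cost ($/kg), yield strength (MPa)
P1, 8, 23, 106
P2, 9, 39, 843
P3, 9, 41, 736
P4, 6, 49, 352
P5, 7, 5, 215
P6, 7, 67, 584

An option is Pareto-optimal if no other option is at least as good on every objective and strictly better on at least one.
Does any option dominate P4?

P2 vs P4: corrosion resistance 9≥6, cost 39≤49, yield strength 843≥352 — P2 is at least as good on every objective and strictly better on at least one, so P2 dominates P4.

Yes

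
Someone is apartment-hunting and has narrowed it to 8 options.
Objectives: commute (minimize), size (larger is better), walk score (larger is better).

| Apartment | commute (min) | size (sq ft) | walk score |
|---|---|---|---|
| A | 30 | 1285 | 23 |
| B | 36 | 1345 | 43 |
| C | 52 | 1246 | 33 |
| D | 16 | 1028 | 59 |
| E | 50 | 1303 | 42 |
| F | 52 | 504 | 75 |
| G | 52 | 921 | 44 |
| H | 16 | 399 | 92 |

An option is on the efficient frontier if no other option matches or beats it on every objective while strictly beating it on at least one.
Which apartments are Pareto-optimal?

A: not dominated.
B: not dominated (best size).
C: dominated by B (commute 36≤52, size 1345≥1246, walk score 43≥33).
D: not dominated.
E: dominated by B (commute 36≤50, size 1345≥1303, walk score 43≥42).
F: not dominated.
G: dominated by D (commute 16≤52, size 1028≥921, walk score 59≥44).
H: not dominated (best walk score).

A, B, D, F, H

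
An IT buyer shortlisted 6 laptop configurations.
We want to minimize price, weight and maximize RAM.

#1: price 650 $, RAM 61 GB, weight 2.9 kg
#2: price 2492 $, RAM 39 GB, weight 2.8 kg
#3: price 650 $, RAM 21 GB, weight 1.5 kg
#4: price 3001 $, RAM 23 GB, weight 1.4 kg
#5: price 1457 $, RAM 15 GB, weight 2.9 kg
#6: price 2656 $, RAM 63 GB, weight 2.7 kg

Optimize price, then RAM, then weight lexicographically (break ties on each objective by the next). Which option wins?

#1

First minimize price: best is 650, kept {#1, #3}.
Then maximize RAM: best is 61, kept {#1}.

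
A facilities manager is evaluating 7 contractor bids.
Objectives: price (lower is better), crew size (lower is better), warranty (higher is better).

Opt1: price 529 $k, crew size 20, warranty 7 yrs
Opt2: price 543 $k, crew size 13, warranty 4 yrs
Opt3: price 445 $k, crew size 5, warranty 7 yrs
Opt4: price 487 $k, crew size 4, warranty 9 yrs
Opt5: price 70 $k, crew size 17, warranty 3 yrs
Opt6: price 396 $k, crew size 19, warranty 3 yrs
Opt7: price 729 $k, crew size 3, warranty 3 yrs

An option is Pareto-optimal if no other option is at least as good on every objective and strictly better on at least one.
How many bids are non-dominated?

4

Opt1: dominated by Opt3 (price 445≤529, crew size 5≤20, warranty 7≥7).
Opt2: dominated by Opt3 (price 445≤543, crew size 5≤13, warranty 7≥4).
Opt3: not dominated.
Opt4: not dominated (best warranty).
Opt5: not dominated (best price).
Opt6: dominated by Opt5 (price 70≤396, crew size 17≤19, warranty 3≥3).
Opt7: not dominated (best crew size).
Pareto-optimal: Opt3, Opt4, Opt5, Opt7 → 4.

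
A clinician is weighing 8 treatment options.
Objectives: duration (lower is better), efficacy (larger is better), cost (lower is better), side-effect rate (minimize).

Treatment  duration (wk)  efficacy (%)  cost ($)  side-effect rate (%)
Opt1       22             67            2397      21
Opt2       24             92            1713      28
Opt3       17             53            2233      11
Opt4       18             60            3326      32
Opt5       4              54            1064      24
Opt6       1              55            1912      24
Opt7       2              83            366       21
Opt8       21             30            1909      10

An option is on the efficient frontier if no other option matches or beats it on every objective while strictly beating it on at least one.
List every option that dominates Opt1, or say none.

Opt7: duration 2≤22, efficacy 83≥67, cost 366≤2397, side-effect rate 21≤21 — dominates Opt1.
Others (Opt2, Opt3, Opt4, Opt5, Opt6, Opt8) are each worse than Opt1 on at least one objective.

Opt7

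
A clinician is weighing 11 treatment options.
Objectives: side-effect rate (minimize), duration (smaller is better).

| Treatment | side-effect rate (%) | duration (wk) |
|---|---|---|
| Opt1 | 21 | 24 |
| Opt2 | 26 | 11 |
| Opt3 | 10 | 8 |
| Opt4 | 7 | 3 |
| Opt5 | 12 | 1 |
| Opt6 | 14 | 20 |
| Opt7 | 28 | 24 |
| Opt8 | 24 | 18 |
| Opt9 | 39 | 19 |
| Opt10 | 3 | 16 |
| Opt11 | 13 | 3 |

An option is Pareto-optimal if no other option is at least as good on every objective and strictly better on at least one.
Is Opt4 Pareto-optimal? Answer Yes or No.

Opt1: worse on side-effect rate (21 vs 7).
Opt2: worse on side-effect rate (26 vs 7).
Opt3: worse on side-effect rate (10 vs 7).
Opt5: worse on side-effect rate (12 vs 7).
Opt6: worse on side-effect rate (14 vs 7).
Opt7: worse on side-effect rate (28 vs 7).
Opt8: worse on side-effect rate (24 vs 7).
Opt9: worse on side-effect rate (39 vs 7).
Opt10: worse on duration (16 vs 3).
Opt11: worse on side-effect rate (13 vs 7).
No option is at least as good as Opt4 on every objective and strictly better on one.

Yes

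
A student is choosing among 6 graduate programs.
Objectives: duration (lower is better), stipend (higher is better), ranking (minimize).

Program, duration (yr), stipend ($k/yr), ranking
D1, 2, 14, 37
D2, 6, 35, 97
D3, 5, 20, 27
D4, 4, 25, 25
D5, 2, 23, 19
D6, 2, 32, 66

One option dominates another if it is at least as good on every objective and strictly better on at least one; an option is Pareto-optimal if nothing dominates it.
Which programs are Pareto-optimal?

D1: dominated by D5 (duration 2≤2, stipend 23≥14, ranking 19≤37).
D2: not dominated (best stipend).
D3: dominated by D4 (duration 4≤5, stipend 25≥20, ranking 25≤27).
D4: not dominated.
D5: not dominated (best ranking).
D6: not dominated.

D2, D4, D5, D6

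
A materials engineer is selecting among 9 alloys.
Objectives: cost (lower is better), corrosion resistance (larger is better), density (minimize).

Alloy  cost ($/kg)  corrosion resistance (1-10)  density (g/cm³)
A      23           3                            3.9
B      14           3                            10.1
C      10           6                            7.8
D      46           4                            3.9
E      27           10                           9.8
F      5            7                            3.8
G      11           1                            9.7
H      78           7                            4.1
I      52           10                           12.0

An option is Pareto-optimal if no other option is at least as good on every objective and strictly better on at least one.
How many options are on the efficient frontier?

2

A: dominated by F (cost 5≤23, corrosion resistance 7≥3, density 3.8≤3.9).
B: dominated by C (cost 10≤14, corrosion resistance 6≥3, density 7.8≤10.1).
C: dominated by F (cost 5≤10, corrosion resistance 7≥6, density 3.8≤7.8).
D: dominated by F (cost 5≤46, corrosion resistance 7≥4, density 3.8≤3.9).
E: not dominated.
F: not dominated (best cost).
G: dominated by C (cost 10≤11, corrosion resistance 6≥1, density 7.8≤9.7).
H: dominated by F (cost 5≤78, corrosion resistance 7≥7, density 3.8≤4.1).
I: dominated by E (cost 27≤52, corrosion resistance 10≥10, density 9.8≤12.0).
Pareto-optimal: E, F → 2.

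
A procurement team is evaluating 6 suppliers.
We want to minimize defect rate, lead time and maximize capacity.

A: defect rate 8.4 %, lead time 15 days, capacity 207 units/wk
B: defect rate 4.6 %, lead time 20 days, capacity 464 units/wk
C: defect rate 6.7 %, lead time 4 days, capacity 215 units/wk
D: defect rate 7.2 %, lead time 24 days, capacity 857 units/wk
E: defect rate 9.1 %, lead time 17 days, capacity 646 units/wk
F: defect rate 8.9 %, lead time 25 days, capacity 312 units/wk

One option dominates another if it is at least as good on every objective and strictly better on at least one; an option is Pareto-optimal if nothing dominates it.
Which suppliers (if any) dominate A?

C: defect rate 6.7≤8.4, lead time 4≤15, capacity 215≥207 — dominates A.
Others (B, D, E, F) are each worse than A on at least one objective.

C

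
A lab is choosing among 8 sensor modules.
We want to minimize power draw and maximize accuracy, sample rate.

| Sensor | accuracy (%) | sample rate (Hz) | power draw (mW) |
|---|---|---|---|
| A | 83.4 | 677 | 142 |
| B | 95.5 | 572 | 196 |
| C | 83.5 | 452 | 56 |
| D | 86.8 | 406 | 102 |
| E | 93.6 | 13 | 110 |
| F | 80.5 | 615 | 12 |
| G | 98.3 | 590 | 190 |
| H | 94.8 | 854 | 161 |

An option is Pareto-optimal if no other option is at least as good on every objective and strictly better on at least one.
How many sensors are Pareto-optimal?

7

A: not dominated.
B: dominated by G (accuracy 98.3≥95.5, sample rate 590≥572, power draw 190≤196).
C: not dominated.
D: not dominated.
E: not dominated.
F: not dominated (best power draw).
G: not dominated (best accuracy).
H: not dominated (best sample rate).
Pareto-optimal: A, C, D, E, F, G, H → 7.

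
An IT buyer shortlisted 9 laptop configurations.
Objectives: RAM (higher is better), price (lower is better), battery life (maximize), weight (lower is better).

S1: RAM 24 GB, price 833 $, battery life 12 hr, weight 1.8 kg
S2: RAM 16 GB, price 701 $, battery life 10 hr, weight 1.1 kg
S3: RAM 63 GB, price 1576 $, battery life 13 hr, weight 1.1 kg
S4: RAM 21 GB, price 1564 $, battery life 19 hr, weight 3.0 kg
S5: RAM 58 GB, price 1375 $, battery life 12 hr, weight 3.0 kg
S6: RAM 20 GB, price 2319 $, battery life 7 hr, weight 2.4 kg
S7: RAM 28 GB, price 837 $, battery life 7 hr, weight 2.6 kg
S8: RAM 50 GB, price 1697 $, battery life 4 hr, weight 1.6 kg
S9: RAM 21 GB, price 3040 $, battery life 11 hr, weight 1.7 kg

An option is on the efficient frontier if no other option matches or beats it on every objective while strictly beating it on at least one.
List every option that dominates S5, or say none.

S1: worse on RAM (24 vs 58).
S2: worse on RAM (16 vs 58).
S3: worse on price (1576 vs 1375).
S4: worse on RAM (21 vs 58).
S6: worse on RAM (20 vs 58).
S7: worse on RAM (28 vs 58).
S8: worse on RAM (50 vs 58).
S9: worse on RAM (21 vs 58).
No option dominates S5.

none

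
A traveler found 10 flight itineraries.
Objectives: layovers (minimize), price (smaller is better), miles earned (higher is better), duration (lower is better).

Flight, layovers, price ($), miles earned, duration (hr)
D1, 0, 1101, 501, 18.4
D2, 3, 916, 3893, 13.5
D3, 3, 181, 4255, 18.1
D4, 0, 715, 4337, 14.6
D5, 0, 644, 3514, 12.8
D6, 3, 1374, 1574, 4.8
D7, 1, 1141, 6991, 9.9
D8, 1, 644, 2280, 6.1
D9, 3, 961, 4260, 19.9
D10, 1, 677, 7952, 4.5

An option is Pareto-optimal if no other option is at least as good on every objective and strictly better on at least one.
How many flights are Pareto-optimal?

5

D1: dominated by D4 (layovers 0≤0, price 715≤1101, miles earned 4337≥501, duration 14.6≤18.4).
D2: dominated by D10 (layovers 1≤3, price 677≤916, miles earned 7952≥3893, duration 4.5≤13.5).
D3: not dominated (best price).
D4: not dominated.
D5: not dominated.
D6: dominated by D10 (layovers 1≤3, price 677≤1374, miles earned 7952≥1574, duration 4.5≤4.8).
D7: dominated by D10 (layovers 1≤1, price 677≤1141, miles earned 7952≥6991, duration 4.5≤9.9).
D8: not dominated.
D9: dominated by D4 (layovers 0≤3, price 715≤961, miles earned 4337≥4260, duration 14.6≤19.9).
D10: not dominated (best miles earned).
Pareto-optimal: D3, D4, D5, D8, D10 → 5.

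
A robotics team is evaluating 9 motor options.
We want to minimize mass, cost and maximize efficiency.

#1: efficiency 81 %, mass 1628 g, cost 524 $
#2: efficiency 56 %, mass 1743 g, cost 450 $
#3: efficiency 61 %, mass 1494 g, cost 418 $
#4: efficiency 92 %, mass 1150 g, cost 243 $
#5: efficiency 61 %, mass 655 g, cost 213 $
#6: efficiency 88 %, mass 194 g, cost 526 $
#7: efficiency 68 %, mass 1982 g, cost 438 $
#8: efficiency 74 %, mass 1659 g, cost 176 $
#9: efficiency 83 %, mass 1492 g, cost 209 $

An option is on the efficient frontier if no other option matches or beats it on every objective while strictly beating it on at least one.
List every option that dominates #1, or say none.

#4: efficiency 92≥81, mass 1150≤1628, cost 243≤524 — dominates #1.
#9: efficiency 83≥81, mass 1492≤1628, cost 209≤524 — dominates #1.
Others (#2, #3, #5, #6, #7, #8) are each worse than #1 on at least one objective.

#4, #9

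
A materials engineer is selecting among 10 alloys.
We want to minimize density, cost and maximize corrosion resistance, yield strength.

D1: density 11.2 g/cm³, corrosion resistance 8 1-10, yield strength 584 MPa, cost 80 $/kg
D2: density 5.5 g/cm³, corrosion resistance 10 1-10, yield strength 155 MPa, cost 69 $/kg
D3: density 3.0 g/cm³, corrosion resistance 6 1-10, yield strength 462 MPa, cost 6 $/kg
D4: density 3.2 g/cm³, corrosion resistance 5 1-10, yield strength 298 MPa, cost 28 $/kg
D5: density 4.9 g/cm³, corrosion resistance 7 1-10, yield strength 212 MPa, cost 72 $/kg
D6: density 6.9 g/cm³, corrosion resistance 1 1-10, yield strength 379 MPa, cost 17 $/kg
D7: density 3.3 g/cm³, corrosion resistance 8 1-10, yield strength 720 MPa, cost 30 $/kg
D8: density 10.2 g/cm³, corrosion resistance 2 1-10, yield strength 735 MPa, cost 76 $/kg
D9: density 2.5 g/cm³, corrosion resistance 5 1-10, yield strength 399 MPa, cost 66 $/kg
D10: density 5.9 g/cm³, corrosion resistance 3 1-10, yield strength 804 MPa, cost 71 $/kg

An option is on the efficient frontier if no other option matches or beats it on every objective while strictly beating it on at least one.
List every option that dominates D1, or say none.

D7

D7: density 3.3≤11.2, corrosion resistance 8≥8, yield strength 720≥584, cost 30≤80 — dominates D1.
Others (D2, D3, D4, D5, D6, D8, D9, D10) are each worse than D1 on at least one objective.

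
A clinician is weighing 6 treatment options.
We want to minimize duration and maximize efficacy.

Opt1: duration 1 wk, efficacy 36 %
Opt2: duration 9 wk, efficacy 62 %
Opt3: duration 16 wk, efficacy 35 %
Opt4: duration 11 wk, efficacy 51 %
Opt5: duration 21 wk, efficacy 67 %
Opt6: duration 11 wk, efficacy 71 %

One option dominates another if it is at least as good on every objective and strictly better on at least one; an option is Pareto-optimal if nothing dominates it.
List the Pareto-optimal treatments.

Opt1: not dominated (best duration).
Opt2: not dominated.
Opt3: dominated by Opt1 (duration 1≤16, efficacy 36≥35).
Opt4: dominated by Opt2 (duration 9≤11, efficacy 62≥51).
Opt5: dominated by Opt6 (duration 11≤21, efficacy 71≥67).
Opt6: not dominated (best efficacy).

Opt1, Opt2, Opt6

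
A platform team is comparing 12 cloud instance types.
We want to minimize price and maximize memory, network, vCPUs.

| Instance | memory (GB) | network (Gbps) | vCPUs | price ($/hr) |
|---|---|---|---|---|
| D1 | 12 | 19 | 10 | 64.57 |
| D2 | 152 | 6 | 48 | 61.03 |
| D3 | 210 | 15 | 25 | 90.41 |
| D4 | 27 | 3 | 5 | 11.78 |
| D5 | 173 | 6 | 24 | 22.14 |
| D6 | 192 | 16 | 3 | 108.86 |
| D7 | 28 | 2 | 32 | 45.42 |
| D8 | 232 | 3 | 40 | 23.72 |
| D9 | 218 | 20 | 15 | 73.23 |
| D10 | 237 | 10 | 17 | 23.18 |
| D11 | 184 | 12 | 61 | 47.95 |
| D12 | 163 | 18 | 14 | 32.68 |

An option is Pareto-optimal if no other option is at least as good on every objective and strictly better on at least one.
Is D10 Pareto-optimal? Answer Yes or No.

Yes

D1: worse on memory (12 vs 237).
D2: worse on memory (152 vs 237).
D3: worse on memory (210 vs 237).
D4: worse on memory (27 vs 237).
D5: worse on memory (173 vs 237).
D6: worse on memory (192 vs 237).
D7: worse on memory (28 vs 237).
D8: worse on memory (232 vs 237).
D9: worse on memory (218 vs 237).
D11: worse on memory (184 vs 237).
D12: worse on memory (163 vs 237).
No option is at least as good as D10 on every objective and strictly better on one.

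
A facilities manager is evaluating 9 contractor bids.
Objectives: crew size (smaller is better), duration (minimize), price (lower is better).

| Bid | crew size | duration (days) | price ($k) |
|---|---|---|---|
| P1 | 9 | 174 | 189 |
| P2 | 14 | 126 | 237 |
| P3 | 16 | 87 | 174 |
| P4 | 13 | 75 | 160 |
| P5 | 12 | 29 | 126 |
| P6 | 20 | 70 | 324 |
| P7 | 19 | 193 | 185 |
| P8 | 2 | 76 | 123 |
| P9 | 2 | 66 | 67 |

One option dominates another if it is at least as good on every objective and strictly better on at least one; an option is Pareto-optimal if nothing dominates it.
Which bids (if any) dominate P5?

P1: worse on duration (174 vs 29).
P2: worse on crew size (14 vs 12).
P3: worse on crew size (16 vs 12).
P4: worse on crew size (13 vs 12).
P6: worse on crew size (20 vs 12).
P7: worse on crew size (19 vs 12).
P8: worse on duration (76 vs 29).
P9: worse on duration (66 vs 29).
No option dominates P5.

none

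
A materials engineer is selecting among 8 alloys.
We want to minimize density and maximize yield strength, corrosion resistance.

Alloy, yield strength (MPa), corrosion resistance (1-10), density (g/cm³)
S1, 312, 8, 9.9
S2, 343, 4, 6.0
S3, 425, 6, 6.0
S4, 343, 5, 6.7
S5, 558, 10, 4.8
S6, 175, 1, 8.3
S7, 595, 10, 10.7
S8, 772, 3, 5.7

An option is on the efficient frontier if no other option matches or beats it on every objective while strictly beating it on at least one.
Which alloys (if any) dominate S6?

S2: yield strength 343≥175, corrosion resistance 4≥1, density 6.0≤8.3 — dominates S6.
S3: yield strength 425≥175, corrosion resistance 6≥1, density 6.0≤8.3 — dominates S6.
S4: yield strength 343≥175, corrosion resistance 5≥1, density 6.7≤8.3 — dominates S6.
S5: yield strength 558≥175, corrosion resistance 10≥1, density 4.8≤8.3 — dominates S6.
S8: yield strength 772≥175, corrosion resistance 3≥1, density 5.7≤8.3 — dominates S6.
Others (S1, S7) are each worse than S6 on at least one objective.

S2, S3, S4, S5, S8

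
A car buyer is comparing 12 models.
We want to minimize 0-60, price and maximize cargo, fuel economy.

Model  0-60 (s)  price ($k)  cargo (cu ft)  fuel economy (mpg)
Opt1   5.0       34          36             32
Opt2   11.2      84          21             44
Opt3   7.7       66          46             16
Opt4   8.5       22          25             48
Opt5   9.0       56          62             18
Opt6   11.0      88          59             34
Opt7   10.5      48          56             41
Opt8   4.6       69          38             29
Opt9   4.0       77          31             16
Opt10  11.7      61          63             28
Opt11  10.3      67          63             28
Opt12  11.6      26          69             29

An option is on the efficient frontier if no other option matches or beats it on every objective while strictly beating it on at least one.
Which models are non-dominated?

Opt1: not dominated.
Opt2: dominated by Opt4 (0-60 8.5≤11.2, price 22≤84, cargo 25≥21, fuel economy 48≥44).
Opt3: not dominated.
Opt4: not dominated (best price).
Opt5: not dominated.
Opt6: not dominated.
Opt7: not dominated.
Opt8: not dominated.
Opt9: not dominated (best 0-60).
Opt10: dominated by Opt12 (0-60 11.6≤11.7, price 26≤61, cargo 69≥63, fuel economy 29≥28).
Opt11: not dominated.
Opt12: not dominated (best cargo).

Opt1, Opt3, Opt4, Opt5, Opt6, Opt7, Opt8, Opt9, Opt11, Opt12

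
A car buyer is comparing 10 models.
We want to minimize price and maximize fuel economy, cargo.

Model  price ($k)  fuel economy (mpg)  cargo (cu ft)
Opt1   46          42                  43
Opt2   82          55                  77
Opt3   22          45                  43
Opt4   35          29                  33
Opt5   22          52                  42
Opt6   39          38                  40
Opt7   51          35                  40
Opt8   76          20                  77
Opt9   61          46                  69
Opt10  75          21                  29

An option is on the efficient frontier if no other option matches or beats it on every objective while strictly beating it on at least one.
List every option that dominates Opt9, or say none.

none

Opt1: worse on fuel economy (42 vs 46).
Opt2: worse on price (82 vs 61).
Opt3: worse on fuel economy (45 vs 46).
Opt4: worse on fuel economy (29 vs 46).
Opt5: worse on cargo (42 vs 69).
Opt6: worse on fuel economy (38 vs 46).
Opt7: worse on fuel economy (35 vs 46).
Opt8: worse on price (76 vs 61).
Opt10: worse on price (75 vs 61).
No option dominates Opt9.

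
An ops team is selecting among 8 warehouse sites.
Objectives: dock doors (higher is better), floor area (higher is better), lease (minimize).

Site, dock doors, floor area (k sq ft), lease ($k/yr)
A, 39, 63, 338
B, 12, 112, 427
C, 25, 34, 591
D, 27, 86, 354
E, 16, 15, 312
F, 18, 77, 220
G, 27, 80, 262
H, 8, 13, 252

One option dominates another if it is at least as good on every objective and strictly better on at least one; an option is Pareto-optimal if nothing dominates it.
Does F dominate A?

No

F vs A: F is worse on dock doors (18 vs 39), so it does not dominate A.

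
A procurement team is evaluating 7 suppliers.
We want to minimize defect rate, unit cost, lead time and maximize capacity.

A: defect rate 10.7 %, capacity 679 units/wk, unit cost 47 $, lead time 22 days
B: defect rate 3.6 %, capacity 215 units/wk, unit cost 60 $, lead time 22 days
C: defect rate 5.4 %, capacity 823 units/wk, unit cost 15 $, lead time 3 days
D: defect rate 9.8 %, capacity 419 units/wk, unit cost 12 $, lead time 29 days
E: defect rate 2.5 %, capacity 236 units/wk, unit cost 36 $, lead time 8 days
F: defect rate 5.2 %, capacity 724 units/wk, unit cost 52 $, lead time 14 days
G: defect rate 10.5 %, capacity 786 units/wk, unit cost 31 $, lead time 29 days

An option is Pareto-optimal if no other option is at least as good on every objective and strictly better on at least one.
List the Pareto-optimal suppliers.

C, D, E, F

A: dominated by C (defect rate 5.4≤10.7, capacity 823≥679, unit cost 15≤47, lead time 3≤22).
B: dominated by E (defect rate 2.5≤3.6, capacity 236≥215, unit cost 36≤60, lead time 8≤22).
C: not dominated (best capacity).
D: not dominated (best unit cost).
E: not dominated (best defect rate).
F: not dominated.
G: dominated by C (defect rate 5.4≤10.5, capacity 823≥786, unit cost 15≤31, lead time 3≤29).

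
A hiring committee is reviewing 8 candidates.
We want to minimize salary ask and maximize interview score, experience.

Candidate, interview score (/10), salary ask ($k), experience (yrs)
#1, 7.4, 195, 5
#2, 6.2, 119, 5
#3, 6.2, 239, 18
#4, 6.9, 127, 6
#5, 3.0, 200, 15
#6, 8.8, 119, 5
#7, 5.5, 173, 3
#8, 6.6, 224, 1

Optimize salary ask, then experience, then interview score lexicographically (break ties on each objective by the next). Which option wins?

#6

First minimize salary ask: best is 119, kept {#2, #6}.
Then maximize experience: best is 5, kept {#2, #6}.
Then maximize interview score: best is 8.8, kept {#6}.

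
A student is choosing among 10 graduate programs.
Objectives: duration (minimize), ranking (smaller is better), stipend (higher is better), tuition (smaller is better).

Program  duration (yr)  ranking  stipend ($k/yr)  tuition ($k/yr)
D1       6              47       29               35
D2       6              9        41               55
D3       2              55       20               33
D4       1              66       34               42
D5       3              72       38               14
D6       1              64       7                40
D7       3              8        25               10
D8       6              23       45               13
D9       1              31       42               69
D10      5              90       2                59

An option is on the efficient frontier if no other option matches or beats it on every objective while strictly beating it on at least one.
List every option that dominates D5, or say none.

D1: worse on duration (6 vs 3).
D2: worse on duration (6 vs 3).
D3: worse on stipend (20 vs 38).
D4: worse on stipend (34 vs 38).
D6: worse on stipend (7 vs 38).
D7: worse on stipend (25 vs 38).
D8: worse on duration (6 vs 3).
D9: worse on tuition (69 vs 14).
D10: worse on duration (5 vs 3).
No option dominates D5.

none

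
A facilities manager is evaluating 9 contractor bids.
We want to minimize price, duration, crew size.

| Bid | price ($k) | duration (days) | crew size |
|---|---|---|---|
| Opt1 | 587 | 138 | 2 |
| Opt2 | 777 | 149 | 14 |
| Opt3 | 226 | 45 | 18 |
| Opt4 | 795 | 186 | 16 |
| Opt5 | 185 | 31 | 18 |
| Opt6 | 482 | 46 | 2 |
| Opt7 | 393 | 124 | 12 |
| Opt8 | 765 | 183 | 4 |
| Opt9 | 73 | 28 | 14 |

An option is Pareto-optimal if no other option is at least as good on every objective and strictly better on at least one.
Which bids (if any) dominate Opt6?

none

Opt1: worse on price (587 vs 482).
Opt2: worse on price (777 vs 482).
Opt3: worse on crew size (18 vs 2).
Opt4: worse on price (795 vs 482).
Opt5: worse on crew size (18 vs 2).
Opt7: worse on duration (124 vs 46).
Opt8: worse on price (765 vs 482).
Opt9: worse on crew size (14 vs 2).
No option dominates Opt6.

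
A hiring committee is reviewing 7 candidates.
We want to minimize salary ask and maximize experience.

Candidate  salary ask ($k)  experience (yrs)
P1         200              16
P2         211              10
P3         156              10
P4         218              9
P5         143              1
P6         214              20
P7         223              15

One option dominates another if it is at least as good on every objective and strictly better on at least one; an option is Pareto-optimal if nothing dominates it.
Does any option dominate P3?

P1: worse on salary ask (200 vs 156).
P2: worse on salary ask (211 vs 156).
P4: worse on salary ask (218 vs 156).
P5: worse on experience (1 vs 10).
P6: worse on salary ask (214 vs 156).
P7: worse on salary ask (223 vs 156).
No option is at least as good as P3 on every objective and strictly better on one.

No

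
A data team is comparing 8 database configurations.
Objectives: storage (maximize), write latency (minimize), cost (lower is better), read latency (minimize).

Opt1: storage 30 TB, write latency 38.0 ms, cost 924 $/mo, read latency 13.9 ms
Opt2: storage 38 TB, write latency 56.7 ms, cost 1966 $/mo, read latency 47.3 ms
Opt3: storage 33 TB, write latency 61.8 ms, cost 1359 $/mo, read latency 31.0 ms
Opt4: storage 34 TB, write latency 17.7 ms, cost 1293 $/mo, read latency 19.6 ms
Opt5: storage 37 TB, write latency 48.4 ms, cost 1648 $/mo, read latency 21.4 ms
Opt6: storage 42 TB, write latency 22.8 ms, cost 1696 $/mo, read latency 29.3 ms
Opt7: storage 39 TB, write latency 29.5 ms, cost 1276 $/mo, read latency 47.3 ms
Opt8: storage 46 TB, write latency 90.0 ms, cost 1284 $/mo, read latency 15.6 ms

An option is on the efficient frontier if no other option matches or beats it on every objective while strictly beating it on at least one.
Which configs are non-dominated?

Opt1, Opt4, Opt5, Opt6, Opt7, Opt8

Opt1: not dominated (best cost).
Opt2: dominated by Opt6 (storage 42≥38, write latency 22.8≤56.7, cost 1696≤1966, read latency 29.3≤47.3).
Opt3: dominated by Opt4 (storage 34≥33, write latency 17.7≤61.8, cost 1293≤1359, read latency 19.6≤31.0).
Opt4: not dominated (best write latency).
Opt5: not dominated.
Opt6: not dominated.
Opt7: not dominated.
Opt8: not dominated (best storage).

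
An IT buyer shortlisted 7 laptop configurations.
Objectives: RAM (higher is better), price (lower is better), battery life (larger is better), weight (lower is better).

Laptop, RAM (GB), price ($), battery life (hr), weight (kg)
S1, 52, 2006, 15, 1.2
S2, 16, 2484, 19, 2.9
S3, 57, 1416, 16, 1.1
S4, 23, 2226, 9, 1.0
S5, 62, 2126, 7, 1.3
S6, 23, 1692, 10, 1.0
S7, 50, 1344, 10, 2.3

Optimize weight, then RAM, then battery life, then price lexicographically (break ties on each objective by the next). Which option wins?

First minimize weight: best is 1.0, kept {S4, S6}.
Then maximize RAM: best is 23, kept {S4, S6}.
Then maximize battery life: best is 10, kept {S6}.

S6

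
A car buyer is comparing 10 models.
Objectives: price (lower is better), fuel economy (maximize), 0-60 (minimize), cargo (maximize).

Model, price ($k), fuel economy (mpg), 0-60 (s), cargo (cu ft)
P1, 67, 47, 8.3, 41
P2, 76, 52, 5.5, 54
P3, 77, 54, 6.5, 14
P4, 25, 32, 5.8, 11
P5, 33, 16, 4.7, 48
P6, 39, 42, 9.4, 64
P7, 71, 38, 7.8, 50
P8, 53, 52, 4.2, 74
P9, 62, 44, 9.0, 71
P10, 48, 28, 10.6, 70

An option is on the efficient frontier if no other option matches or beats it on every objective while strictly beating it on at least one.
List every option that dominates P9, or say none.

P8

P8: price 53≤62, fuel economy 52≥44, 0-60 4.2≤9.0, cargo 74≥71 — dominates P9.
Others (P1, P2, P3, P4, P5, P6, P7, P10) are each worse than P9 on at least one objective.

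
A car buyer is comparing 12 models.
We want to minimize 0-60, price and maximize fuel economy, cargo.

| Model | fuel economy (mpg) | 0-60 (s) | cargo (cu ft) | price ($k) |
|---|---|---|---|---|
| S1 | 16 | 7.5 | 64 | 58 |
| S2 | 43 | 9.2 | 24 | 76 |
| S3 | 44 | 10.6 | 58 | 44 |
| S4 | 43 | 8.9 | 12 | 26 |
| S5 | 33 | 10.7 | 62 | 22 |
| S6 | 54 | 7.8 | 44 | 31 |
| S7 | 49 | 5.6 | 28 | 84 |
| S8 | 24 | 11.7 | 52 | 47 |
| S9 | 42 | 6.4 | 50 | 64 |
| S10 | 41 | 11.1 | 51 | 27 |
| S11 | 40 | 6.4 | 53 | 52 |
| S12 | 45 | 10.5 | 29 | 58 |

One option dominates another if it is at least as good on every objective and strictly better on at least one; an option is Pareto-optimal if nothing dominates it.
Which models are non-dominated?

S1, S3, S4, S5, S6, S7, S9, S10, S11

S1: not dominated (best cargo).
S2: dominated by S6 (fuel economy 54≥43, 0-60 7.8≤9.2, cargo 44≥24, price 31≤76).
S3: not dominated.
S4: not dominated.
S5: not dominated (best price).
S6: not dominated (best fuel economy).
S7: not dominated (best 0-60).
S8: dominated by S3 (fuel economy 44≥24, 0-60 10.6≤11.7, cargo 58≥52, price 44≤47).
S9: not dominated.
S10: not dominated.
S11: not dominated.
S12: dominated by S6 (fuel economy 54≥45, 0-60 7.8≤10.5, cargo 44≥29, price 31≤58).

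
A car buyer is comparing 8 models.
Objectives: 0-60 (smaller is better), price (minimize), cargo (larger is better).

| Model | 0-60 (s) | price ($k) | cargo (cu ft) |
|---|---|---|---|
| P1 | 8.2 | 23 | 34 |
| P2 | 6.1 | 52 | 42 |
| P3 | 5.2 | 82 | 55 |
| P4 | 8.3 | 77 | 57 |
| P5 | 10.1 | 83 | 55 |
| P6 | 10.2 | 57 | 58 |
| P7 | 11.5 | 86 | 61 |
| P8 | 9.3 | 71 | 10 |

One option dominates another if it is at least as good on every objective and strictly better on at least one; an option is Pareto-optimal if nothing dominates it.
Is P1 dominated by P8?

P8 vs P1: P8 is worse on 0-60 (9.3 vs 8.2), so it does not dominate P1.

No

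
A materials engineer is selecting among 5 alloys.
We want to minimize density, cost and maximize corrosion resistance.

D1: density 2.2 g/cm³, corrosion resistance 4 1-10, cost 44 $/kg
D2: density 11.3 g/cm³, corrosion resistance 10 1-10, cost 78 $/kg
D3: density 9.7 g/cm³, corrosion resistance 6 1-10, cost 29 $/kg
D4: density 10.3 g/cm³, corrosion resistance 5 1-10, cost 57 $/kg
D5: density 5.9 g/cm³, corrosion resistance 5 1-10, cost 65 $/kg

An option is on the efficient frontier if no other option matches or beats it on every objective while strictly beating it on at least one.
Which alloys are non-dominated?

D1, D2, D3, D5

D1: not dominated (best density).
D2: not dominated (best corrosion resistance).
D3: not dominated (best cost).
D4: dominated by D3 (density 9.7≤10.3, corrosion resistance 6≥5, cost 29≤57).
D5: not dominated.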